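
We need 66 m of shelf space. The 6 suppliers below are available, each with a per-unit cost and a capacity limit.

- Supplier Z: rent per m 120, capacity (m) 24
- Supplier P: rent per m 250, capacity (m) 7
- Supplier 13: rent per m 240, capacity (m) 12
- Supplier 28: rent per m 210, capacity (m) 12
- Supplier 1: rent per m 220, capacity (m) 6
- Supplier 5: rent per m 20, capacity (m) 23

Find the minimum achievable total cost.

7420

Use suppliers in increasing cost order.
Take 23 from Supplier 5 at 20 → need 43 more.
Supplier Z at 120: take all 24 m → 19 still needed.
Supplier 28 (210): use full 12 → 7 m to go.
Supplier 1 at 220: take all 6 m → 1 still needed.
Take 1 from Supplier 13 at 240 to finish.
Supplier P: unused.
Cost = 23×20 + 24×120 + 12×210 + 6×220 + 1×240 = 7420.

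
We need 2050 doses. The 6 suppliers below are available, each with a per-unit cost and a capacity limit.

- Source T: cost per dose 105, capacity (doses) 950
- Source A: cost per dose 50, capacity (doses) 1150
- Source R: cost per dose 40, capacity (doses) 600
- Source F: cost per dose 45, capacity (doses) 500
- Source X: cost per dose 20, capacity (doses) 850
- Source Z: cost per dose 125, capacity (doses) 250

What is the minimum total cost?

68500

Use suppliers in increasing cost order.
Source X at 20: take all 850 doses → 1200 still needed.
Source R (40): use full 600 → 600 doses to go.
Take 500 from Source F at 45 → need 100 more.
Source A at 50: take 100 of its 1150 → requirement met.
Source T, Source Z: unused.
Cost = 850×20 + 600×40 + 500×45 + 100×50 = 68500.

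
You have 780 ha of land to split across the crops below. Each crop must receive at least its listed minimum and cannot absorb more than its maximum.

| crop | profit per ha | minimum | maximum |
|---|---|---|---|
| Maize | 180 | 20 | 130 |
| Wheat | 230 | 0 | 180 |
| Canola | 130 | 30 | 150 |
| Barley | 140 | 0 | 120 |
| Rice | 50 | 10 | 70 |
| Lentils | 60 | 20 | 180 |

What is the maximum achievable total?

112900

Meeting every minimum uses 20+0+30+0+10+20 = 80 ha, leaving 700.
Order the crops by profit per ha: Wheat 230 > Maize 180 > Barley 140 > Canola 130 > Lentils 60 > Rice 50.
Wheat: +180 to 180 (cap) — 520 left.
Give Maize 110 more to hit its cap of 130 — 410 left.
Barley takes 120 more to reach its cap of 120 — 290 left.
Canola: +120 to 150 (cap) — 170 left.
Lentils takes 160 more to reach its cap of 180 — 10 left.
Only 10 left; Rice takes them to reach 20.
Total = 180×130 + 230×180 + 130×150 + 140×120 + 50×20 + 60×180 = 112900.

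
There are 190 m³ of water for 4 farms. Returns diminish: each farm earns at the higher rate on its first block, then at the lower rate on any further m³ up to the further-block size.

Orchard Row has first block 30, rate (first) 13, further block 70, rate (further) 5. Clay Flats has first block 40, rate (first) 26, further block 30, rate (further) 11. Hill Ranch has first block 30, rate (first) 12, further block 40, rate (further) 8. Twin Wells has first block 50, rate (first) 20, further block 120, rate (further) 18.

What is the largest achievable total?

3840

Rank every tier by rate: Clay Flats/first 26 > Twin Wells/first 20 > Twin Wells/second 18 > Orchard Row/first 13 > Hill Ranch/first 12 > Clay Flats/second 11 > Hill Ranch/second 8 > Orchard Row/second 5.
Fill Clay Flats first block (40 at 26) → 150 left.
Twin Wells first at 20: fill all 50 → 100 left.
Twin Wells second at 18: only 100 left, fill 100.
Total = 26×40 + 20×50 + 18×100 = 3840.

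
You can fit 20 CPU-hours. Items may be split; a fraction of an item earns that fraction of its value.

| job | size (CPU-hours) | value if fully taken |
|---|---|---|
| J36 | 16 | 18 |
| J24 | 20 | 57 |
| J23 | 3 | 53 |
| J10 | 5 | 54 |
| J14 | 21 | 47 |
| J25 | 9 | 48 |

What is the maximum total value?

Rank by value-to-size ratio: J23 53/3≈17.7, J10 54/5≈10.8, J25 48/9≈5.33, J24 57/20≈2.85, J14 47/21≈2.24, J36 18/16≈1.12.
J23: take in full, 3 CPU-hours for value 53 ; 17 left.
J10: take in full, 5 CPU-hours for value 54 ; 12 left.
All 9 CPU-hours of J25 fit (value 48) ; 3 remain.
3 CPU-hours left: a 3/20 share of J24 gives 57×3/20 = 8.55.
Total value = 163.55.

163.55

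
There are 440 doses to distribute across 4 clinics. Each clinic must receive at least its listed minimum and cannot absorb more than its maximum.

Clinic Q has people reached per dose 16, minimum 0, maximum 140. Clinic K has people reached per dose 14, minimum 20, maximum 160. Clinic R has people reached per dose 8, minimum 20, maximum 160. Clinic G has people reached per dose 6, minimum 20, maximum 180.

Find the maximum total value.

Meeting every minimum uses 0+20+20+20 = 60 doses, leaving 380.
Rank by people reached per dose: Clinic Q 16 > Clinic K 14 > Clinic R 8 > Clinic G 6.
Give Clinic Q 140 more to hit its cap of 140 → 240 left.
Clinic K takes 140 more to reach its cap of 160 → 100 left.
Only 100 left; Clinic R takes them to reach 120.
Total = 16×140 + 14×160 + 8×120 + 6×20 = 5560.

5560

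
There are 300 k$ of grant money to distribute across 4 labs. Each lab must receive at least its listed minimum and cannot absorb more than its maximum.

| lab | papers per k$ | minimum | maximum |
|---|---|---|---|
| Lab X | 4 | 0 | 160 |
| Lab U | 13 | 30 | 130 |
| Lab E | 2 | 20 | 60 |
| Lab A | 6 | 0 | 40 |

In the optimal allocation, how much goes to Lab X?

Meeting every minimum uses 0+30+20+0 = 50 k$, leaving 250.
Rank by papers per k$: Lab U 13 > Lab A 6 > Lab X 4 > Lab E 2.
Lab U: +100 to 130 (cap) ; 150 left.
Lab A takes 40 more to reach its cap of 40 ; 110 left.
Only 110 left; Lab X takes them to reach 110.

110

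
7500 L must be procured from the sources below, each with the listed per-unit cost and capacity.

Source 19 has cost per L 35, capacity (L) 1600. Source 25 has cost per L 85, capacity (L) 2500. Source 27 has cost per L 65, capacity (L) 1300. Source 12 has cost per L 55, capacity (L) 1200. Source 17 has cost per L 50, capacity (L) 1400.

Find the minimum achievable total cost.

446500

Cheapest first:
Source 19 (35): use full 1600 — 5900 L to go.
Take 1400 from Source 17 at 50 — need 4500 more.
Take 1200 from Source 12 at 55 — need 3300 more.
Source 27 at 65: take all 1300 L — 2000 still needed.
Take 2000 from Source 25 at 85 to finish.
Cost = 1600×35 + 1400×50 + 1200×55 + 1300×65 + 2000×85 = 446500.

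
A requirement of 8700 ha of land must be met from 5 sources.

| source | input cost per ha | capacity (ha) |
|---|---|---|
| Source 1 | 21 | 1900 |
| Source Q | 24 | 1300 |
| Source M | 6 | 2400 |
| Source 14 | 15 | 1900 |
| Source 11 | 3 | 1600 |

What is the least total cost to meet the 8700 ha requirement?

109200

Use sources in increasing cost order.
Source 11 at 3: take all 1600 ha ; 7100 still needed.
Source M at 6: take all 2400 ha ; 4700 still needed.
Source 14 (15): use full 1900 ; 2800 ha to go.
Source 1 (21): use full 1900 ; 900 ha to go.
Source Q at 24: take 900 of its 1300 ; requirement met.
Cost = 1600×3 + 2400×6 + 1900×15 + 1900×21 + 900×24 = 109200.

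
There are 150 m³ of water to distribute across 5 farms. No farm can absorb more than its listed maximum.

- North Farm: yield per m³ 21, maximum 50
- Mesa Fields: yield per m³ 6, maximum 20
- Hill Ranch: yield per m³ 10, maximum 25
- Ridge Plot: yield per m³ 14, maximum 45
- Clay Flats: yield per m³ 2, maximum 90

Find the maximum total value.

2070

Order the farms by yield per m³: North Farm 21 > Ridge Plot 14 > Hill Ranch 10 > Mesa Fields 6 > Clay Flats 2.
Give North Farm 50 to hit its cap of 50 — 100 left.
Give Ridge Plot 45 to hit its cap of 45 — 55 left.
Hill Ranch: +25 to 25 (cap) — 30 left.
Mesa Fields takes 20 to reach its cap of 20 — 10 left.
Clay Flats: +10 (room for 90) → 10. Pool exhausted.
Total = 21×50 + 6×20 + 10×25 + 14×45 + 2×10 = 2070.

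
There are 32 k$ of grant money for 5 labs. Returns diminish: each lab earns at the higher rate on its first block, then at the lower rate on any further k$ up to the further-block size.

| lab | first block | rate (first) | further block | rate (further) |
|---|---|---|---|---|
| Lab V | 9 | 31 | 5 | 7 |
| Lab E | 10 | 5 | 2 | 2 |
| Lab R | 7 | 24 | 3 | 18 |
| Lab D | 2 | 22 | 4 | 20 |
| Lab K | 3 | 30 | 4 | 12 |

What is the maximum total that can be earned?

763

Treat each block as its own option and order by rate: Lab V/T1 31 > Lab K/T1 30 > Lab R/T1 24 > Lab D/T1 22 > Lab D/T2 20 > Lab R/T2 18 > Lab K/T2 12 > Lab V/T2 7 > Lab E/T1 5 > Lab E/T2 2.
Lab V T1 at 31: fill all 9 ; 23 left.
Lab K/T1 (30): +3 ; 20 left.
Fill Lab R T1 block (7 at 24) ; 13 left.
Lab D/T1 (22): +2 ; 11 left.
Lab D T2 at 20: fill all 4 ; 7 left.
Fill Lab R T2 block (3 at 18) ; 4 left.
Fill Lab K T2 block (4 at 12) ; 0 left.
Total = 31×9 + 30×3 + 24×7 + 22×2 + 20×4 + 18×3 + 12×4 = 763.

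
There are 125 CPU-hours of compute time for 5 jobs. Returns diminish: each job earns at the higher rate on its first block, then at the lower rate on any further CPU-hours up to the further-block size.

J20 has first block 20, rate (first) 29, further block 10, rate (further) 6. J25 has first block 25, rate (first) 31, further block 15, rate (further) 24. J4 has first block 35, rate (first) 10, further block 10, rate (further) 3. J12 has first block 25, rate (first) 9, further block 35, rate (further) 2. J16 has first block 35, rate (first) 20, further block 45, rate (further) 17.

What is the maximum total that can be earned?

2925

Rank every tier by rate: J25/first 31 > J20/first 29 > J25/second 24 > J16/first 20 > J16/second 17 > J4/first 10 > J12/first 9 > J20/second 6 > J4/second 3 > J12/second 2.
Fill J25 first block (25 at 31) ; 100 left.
J20 first at 29: fill all 20 ; 80 left.
J25/second (24): +15 ; 65 left.
Fill J16 first block (35 at 20) ; 30 left.
J16/second: +30 of 45 at 17; pool empty.
Total = 31×25 + 29×20 + 24×15 + 20×35 + 17×30 = 2925.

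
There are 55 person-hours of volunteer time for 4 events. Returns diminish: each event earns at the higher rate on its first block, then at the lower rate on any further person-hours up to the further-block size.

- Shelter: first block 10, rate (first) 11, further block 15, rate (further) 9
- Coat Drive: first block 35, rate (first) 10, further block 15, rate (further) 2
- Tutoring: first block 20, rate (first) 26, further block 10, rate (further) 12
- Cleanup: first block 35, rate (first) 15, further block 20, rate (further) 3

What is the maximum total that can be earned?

1045

Rank every tier by rate: Tutoring/tier1 26 > Cleanup/tier1 15 > Tutoring/tier2 12 > Shelter/tier1 11 > Coat Drive/tier1 10 > Shelter/tier2 9 > Cleanup/tier2 3 > Coat Drive/tier2 2.
Tutoring tier1 at 26: fill all 20 → 35 left.
Cleanup/tier1 (15): +35 → 0 left.
Total = 26×20 + 15×35 = 1045.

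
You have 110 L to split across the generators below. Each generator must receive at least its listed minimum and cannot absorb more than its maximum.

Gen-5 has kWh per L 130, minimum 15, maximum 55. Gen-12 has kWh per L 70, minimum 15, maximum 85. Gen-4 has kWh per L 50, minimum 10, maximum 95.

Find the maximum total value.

10800

Meeting every minimum uses 15+15+10 = 40 L, leaving 70.
Order the generators by kWh per L: Gen-5 130 > Gen-12 70 > Gen-4 50.
Give Gen-5 40 more to hit its cap of 55 — 30 left.
Gen-12: +30 (room for 70) → 45. Pool exhausted.
Total = 130×55 + 70×45 + 50×10 = 10800.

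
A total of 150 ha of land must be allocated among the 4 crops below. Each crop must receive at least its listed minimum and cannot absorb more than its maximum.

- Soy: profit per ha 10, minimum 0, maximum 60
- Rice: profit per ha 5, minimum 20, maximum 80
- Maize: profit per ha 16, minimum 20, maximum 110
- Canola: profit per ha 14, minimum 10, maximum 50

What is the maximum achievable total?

Meeting every minimum uses 0+20+20+10 = 50 ha, leaving 100.
Rank by profit per ha: Maize 16 > Canola 14 > Soy 10 > Rice 5.
Give Maize 90 more to hit its cap of 110 → 10 left.
Only 10 left; Canola takes them to reach 20.
Total = 5×20 + 16×110 + 14×20 = 2140.

2140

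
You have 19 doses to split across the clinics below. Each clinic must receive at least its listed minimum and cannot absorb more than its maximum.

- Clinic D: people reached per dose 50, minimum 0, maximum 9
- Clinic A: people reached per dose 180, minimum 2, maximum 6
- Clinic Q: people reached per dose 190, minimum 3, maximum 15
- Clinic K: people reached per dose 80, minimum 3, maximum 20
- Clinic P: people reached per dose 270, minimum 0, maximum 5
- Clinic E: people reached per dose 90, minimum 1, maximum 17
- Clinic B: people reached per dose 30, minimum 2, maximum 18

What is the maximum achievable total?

3240

Meeting every minimum uses 0+2+3+3+0+1+2 = 11 doses, leaving 8.
Rank by people reached per dose: Clinic P 270 > Clinic Q 190 > Clinic A 180 > Clinic E 90 > Clinic K 80 > Clinic D 50 > Clinic B 30.
Give Clinic P 5 more to hit its cap of 5 → 3 left.
Clinic Q has room for 12 more but only 3 remain, so it gets 6.
Total = 180×2 + 190×6 + 80×3 + 270×5 + 90×1 + 30×2 = 3240.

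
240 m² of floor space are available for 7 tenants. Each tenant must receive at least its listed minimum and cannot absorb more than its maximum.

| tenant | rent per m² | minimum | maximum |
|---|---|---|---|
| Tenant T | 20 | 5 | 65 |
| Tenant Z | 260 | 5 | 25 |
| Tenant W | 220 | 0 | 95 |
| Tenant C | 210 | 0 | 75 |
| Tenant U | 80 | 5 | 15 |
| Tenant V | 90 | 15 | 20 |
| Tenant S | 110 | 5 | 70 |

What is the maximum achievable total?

47200

Meeting every minimum uses 5+5+0+0+5+15+5 = 35 m², leaving 205.
Highest rent per m² first: Tenant Z 260 > Tenant W 220 > Tenant C 210 > Tenant S 110 > Tenant V 90 > Tenant U 80 > Tenant T 20.
Tenant Z takes 20 more to reach its cap of 25 ; 185 left.
Tenant W takes 95 more to reach its cap of 95 ; 90 left.
Tenant C: +75 to 75 (cap) ; 15 left.
Only 15 left; Tenant S takes them to reach 20.
Total = 20×5 + 260×25 + 220×95 + 210×75 + 80×5 + 90×15 + 110×20 = 47200.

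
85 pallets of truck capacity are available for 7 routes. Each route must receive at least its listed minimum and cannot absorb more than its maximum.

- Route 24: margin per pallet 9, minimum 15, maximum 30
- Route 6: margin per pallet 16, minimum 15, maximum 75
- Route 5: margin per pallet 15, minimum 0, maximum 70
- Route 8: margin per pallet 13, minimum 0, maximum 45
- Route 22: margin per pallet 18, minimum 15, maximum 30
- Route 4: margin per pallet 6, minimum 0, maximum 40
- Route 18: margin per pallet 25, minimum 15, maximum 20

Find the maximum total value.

Meeting every minimum uses 15+15+0+0+15+0+15 = 60 pallets, leaving 25.
Order the routes by margin per pallet: Route 18 25 > Route 22 18 > Route 6 16 > Route 5 15 > Route 8 13 > Route 24 9 > Route 4 6.
Route 18 takes 5 more to reach its cap of 20 ; 20 left.
Give Route 22 15 more to hit its cap of 30 ; 5 left.
Route 6 has room for 60 more but only 5 remain, so it gets 20.
Total = 9×15 + 16×20 + 18×30 + 25×20 = 1495.

1495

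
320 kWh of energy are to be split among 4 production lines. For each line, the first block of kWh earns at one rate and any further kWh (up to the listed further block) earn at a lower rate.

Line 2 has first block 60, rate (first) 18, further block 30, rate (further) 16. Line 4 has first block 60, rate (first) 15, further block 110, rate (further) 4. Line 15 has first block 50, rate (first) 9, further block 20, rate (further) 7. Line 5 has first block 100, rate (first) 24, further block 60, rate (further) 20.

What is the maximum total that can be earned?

Rank every tier by rate: Line 5/tier1 24 > Line 5/tier2 20 > Line 2/tier1 18 > Line 2/tier2 16 > Line 4/tier1 15 > Line 15/tier1 9 > Line 15/tier2 7 > Line 4/tier2 4.
Fill Line 5 tier1 block (100 at 24) ; 220 left.
Fill Line 5 tier2 block (60 at 20) ; 160 left.
Line 2 tier1 at 18: fill all 60 ; 100 left.
Line 2/tier2 (16): +30 ; 70 left.
Line 4/tier1 (15): +60 ; 10 left.
10 remain; put them into Line 15 tier1 at 9.
Total = 24×100 + 20×60 + 18×60 + 16×30 + 15×60 + 9×10 = 6150.

6150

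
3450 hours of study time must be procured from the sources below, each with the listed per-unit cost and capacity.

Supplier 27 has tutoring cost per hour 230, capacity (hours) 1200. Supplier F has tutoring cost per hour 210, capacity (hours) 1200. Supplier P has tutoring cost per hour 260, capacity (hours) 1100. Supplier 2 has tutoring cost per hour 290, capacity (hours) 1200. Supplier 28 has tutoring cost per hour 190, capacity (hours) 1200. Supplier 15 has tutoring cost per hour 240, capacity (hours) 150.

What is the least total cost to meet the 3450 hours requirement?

Fill from the cheapest source first.
Supplier 28 (190): use full 1200 → 2250 hours to go.
Supplier F at 210: take all 1200 hours → 1050 still needed.
Supplier 27 at 230: take 1050 of its 1200 → requirement met.
Supplier 15, Supplier P, Supplier 2: unused.
Cost = 1200×190 + 1200×210 + 1050×230 = 721500.

721500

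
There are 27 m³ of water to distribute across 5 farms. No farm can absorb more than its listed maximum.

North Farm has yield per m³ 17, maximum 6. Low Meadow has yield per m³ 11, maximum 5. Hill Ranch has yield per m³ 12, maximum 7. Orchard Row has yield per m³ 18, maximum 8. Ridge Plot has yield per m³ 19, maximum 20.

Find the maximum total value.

506

Highest yield per m³ first: Ridge Plot 19 > Orchard Row 18 > North Farm 17 > Hill Ranch 12 > Low Meadow 11.
Ridge Plot takes 20 to reach its cap of 20 — 7 left.
Orchard Row: +7 (room for 8) → 7. Pool exhausted.
Total = 18×7 + 19×20 = 506.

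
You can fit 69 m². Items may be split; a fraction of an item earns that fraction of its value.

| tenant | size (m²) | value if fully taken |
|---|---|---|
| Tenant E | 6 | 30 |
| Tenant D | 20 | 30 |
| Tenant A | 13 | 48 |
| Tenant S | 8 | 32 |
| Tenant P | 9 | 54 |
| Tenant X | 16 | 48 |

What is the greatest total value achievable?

Sort by value density: Tenant P 54/9≈6, Tenant E 30/6≈5, Tenant S 32/8≈4, Tenant A 48/13≈3.69, Tenant X 48/16≈3, Tenant D 30/20≈1.5.
Tenant P: take in full, 9 m² for value 54 ; 60 left.
Tenant E: take in full, 6 m² for value 30 ; 54 left.
All 8 m² of Tenant S fit (value 32) ; 46 remain.
Take all of Tenant A (13 m², value 48) ; 33 m² left.
Tenant X: take in full, 16 m² for value 48 ; 17 left.
Fill the last 17 m² with part of Tenant D: 17/20 of it earns 25.5.
Total value = 237.5.

237.5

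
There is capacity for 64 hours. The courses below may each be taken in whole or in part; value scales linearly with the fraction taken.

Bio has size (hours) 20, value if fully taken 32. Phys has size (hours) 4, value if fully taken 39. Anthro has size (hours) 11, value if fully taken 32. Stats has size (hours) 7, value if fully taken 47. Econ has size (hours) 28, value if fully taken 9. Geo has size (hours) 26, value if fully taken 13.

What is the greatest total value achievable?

161

Best value per unit of size first: Phys 39/4≈9.75, Stats 47/7≈6.71, Anthro 32/11≈2.91, Bio 32/20≈1.6, Geo 13/26≈0.5, Econ 9/28≈0.321.
Phys: take in full, 4 hours for value 39 ; 60 left.
All 7 hours of Stats fit (value 47) ; 53 remain.
All 11 hours of Anthro fit (value 32) ; 42 remain.
Take all of Bio (20 hours, value 32) ; 22 hours left.
22 hours left: a 22/26 share of Geo gives 13×22/26 = 11.
Total value = 161.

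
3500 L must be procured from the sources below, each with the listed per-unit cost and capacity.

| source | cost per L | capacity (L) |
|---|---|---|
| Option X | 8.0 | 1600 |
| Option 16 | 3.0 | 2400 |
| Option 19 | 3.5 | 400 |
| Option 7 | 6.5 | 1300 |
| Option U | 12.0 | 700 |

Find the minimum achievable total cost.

Cheapest first:
Option 16 (3.0): use full 2400 — 1100 L to go.
Option 19 at 3.5: take all 400 L — 700 still needed.
Take 700 from Option 7 at 6.5 to finish.
Option X, Option U: unused.
Cost = 2400×3.0 + 400×3.5 + 700×6.5 = 13150.

13150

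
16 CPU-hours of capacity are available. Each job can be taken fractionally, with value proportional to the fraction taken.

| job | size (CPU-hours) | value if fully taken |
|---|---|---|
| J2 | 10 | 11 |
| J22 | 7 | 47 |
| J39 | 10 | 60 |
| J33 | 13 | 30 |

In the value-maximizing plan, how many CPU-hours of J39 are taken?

9

Best value per unit of size first: J22 47/7≈6.71, J39 60/10≈6, J33 30/13≈2.31, J2 11/10≈1.1.
J22: take in full, 7 CPU-hours for value 47 — 9 left.
9 CPU-hours left: a 9/10 share of J39 gives 60×9/10 = 54.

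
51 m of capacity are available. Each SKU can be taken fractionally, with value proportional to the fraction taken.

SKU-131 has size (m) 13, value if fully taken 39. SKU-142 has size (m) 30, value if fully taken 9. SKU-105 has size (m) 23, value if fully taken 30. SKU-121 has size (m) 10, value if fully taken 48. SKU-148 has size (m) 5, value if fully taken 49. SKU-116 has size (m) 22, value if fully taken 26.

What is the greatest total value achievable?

Best value per unit of size first: SKU-148 49/5≈9.8, SKU-121 48/10≈4.8, SKU-131 39/13≈3, SKU-105 30/23≈1.3, SKU-116 26/22≈1.18, SKU-142 9/30≈0.3.
Take all of SKU-148 (5 m, value 49) → 46 m left.
SKU-121: take in full, 10 m for value 48 → 36 left.
All 13 m of SKU-131 fit (value 39) → 23 remain.
Take all of SKU-105 (23 m, value 30) → 0 m left.
Total value = 166.

166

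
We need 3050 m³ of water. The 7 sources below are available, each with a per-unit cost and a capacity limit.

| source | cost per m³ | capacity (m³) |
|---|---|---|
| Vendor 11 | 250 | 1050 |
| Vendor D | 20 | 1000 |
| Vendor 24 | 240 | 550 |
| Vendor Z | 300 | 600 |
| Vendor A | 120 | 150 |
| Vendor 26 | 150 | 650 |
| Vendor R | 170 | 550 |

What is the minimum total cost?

398500

Use sources in increasing cost order.
Vendor D at 20: take all 1000 m³ — 2050 still needed.
Vendor A (120): use full 150 — 1900 m³ to go.
Vendor 26 (150): use full 650 — 1250 m³ to go.
Vendor R at 170: take all 550 m³ — 700 still needed.
Vendor 24 at 240: take all 550 m³ — 150 still needed.
Vendor 11 at 250: take 150 of its 1050 — requirement met.
Vendor Z: unused.
Cost = 1000×20 + 150×120 + 650×150 + 550×170 + 550×240 + 150×250 = 398500.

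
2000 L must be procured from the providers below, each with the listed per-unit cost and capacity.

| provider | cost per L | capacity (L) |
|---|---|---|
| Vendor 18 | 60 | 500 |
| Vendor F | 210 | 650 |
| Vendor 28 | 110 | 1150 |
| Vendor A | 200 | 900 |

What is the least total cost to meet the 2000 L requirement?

226500

Use providers in increasing cost order.
Vendor 18 at 60: take all 500 L — 1500 still needed.
Take 1150 from Vendor 28 at 110 — need 350 more.
Vendor A at 200: take 350 of its 900 — requirement met.
Vendor F: unused.
Cost = 500×60 + 1150×110 + 350×200 = 226500.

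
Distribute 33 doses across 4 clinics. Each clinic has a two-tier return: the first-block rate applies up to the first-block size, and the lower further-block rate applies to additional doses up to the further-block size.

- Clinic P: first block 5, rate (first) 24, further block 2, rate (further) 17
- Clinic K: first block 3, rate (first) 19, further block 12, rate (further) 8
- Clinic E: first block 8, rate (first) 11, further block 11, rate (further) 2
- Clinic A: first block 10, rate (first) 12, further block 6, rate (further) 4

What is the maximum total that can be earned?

Rank every tier by rate: Clinic P/first 24 > Clinic K/first 19 > Clinic P/second 17 > Clinic A/first 12 > Clinic E/first 11 > Clinic K/second 8 > Clinic A/second 4 > Clinic E/second 2.
Clinic P first at 24: fill all 5 — 28 left.
Clinic K first at 19: fill all 3 — 25 left.
Fill Clinic P second block (2 at 17) — 23 left.
Fill Clinic A first block (10 at 12) — 13 left.
Clinic E first at 11: fill all 8 — 5 left.
Clinic K/second: +5 of 12 at 8; pool empty.
Total = 24×5 + 19×3 + 17×2 + 12×10 + 11×8 + 8×5 = 459.

459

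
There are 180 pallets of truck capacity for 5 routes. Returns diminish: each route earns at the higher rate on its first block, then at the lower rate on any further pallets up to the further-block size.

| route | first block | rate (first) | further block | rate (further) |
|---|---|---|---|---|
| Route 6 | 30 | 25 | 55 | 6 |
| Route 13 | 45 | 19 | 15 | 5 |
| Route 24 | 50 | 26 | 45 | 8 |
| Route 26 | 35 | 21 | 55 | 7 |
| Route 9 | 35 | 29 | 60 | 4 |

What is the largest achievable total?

4370

Treat each block as its own option and order by rate: Route 9/tier1 29 > Route 24/tier1 26 > Route 6/tier1 25 > Route 26/tier1 21 > Route 13/tier1 19 > Route 24/tier2 8 > Route 26/tier2 7 > Route 6/tier2 6 > Route 13/tier2 5 > Route 9/tier2 4.
Fill Route 9 tier1 block (35 at 29) → 145 left.
Fill Route 24 tier1 block (50 at 26) → 95 left.
Route 6 tier1 at 25: fill all 30 → 65 left.
Route 26 tier1 at 21: fill all 35 → 30 left.
30 remain; put them into Route 13 tier1 at 19.
Total = 29×35 + 26×50 + 25×30 + 21×35 + 19×30 = 4370.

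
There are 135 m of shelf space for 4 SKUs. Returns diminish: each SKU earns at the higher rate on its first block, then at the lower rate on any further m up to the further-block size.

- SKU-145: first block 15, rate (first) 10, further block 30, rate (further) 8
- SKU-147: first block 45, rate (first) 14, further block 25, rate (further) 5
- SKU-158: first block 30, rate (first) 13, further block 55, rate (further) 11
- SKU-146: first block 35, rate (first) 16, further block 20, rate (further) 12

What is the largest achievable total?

1875

Order all 8 blocks by rate: SKU-146/first 16 > SKU-147/first 14 > SKU-158/first 13 > SKU-146/second 12 > SKU-158/second 11 > SKU-145/first 10 > SKU-145/second 8 > SKU-147/second 5.
SKU-146 first at 16: fill all 35 — 100 left.
SKU-147 first at 14: fill all 45 — 55 left.
SKU-158 first at 13: fill all 30 — 25 left.
SKU-146/second (12): +20 — 5 left.
SKU-158 second at 11: only 5 left, fill 5.
Total = 16×35 + 14×45 + 13×30 + 12×20 + 11×5 = 1875.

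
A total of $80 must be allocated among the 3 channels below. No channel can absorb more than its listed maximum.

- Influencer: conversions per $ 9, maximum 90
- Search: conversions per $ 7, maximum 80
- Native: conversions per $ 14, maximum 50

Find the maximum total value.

970

Highest conversions per $ first: Native 14 > Influencer 9 > Search 7.
Native: +50 to 50 (cap) ; 30 left.
Influencer: +30 (room for 90) → 30. Pool exhausted.
Total = 9×30 + 14×50 = 970.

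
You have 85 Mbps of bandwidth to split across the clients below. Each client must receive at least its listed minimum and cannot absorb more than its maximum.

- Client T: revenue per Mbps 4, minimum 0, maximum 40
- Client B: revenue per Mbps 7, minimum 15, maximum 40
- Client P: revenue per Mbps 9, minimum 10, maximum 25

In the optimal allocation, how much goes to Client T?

Meeting every minimum uses 0+15+10 = 25 Mbps, leaving 60.
Order the clients by revenue per Mbps: Client P 9 > Client B 7 > Client T 4.
Client P: +15 to 25 (cap) — 45 left.
Client B: +25 to 40 (cap) — 20 left.
Only 20 left; Client T takes them to reach 20.

20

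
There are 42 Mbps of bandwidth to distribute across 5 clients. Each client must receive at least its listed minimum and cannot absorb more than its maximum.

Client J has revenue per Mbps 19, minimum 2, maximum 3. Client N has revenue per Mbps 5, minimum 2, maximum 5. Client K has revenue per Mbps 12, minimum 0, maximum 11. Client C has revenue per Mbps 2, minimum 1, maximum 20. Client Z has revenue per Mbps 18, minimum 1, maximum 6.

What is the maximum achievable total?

Meeting every minimum uses 2+2+0+1+1 = 6 Mbps, leaving 36.
Order the clients by revenue per Mbps: Client J 19 > Client Z 18 > Client K 12 > Client N 5 > Client C 2.
Client J takes 1 more to reach its cap of 3 → 35 left.
Client Z: +5 to 6 (cap) → 30 left.
Give Client K 11 more to hit its cap of 11 → 19 left.
Client N takes 3 more to reach its cap of 5 → 16 left.
Client C has room for 19 more but only 16 remain, so it gets 17.
Total = 19×3 + 5×5 + 12×11 + 2×17 + 18×6 = 356.

356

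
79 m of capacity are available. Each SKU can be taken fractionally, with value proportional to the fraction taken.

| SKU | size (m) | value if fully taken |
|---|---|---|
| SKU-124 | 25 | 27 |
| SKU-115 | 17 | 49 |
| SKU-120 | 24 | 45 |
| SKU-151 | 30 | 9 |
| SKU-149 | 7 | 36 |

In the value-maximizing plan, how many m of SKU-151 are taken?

Rank by value-to-size ratio: SKU-149 36/7≈5.14, SKU-115 49/17≈2.88, SKU-120 45/24≈1.88, SKU-124 27/25≈1.08, SKU-151 9/30≈0.3.
Take all of SKU-149 (7 m, value 36) — 72 m left.
All 17 m of SKU-115 fit (value 49) — 55 remain.
Take all of SKU-120 (24 m, value 45) — 31 m left.
SKU-124: take in full, 25 m for value 27 — 6 left.
Fill the last 6 m with part of SKU-151: 6/30 of it earns 1.8.

6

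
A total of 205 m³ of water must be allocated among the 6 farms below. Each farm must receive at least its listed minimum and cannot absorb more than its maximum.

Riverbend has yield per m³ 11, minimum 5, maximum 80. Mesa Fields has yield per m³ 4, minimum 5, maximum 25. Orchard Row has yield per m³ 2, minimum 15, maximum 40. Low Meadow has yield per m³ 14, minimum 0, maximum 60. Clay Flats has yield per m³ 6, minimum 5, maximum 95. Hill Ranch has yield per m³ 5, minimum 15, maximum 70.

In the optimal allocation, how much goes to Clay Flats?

30

Meeting every minimum uses 5+5+15+0+5+15 = 45 m³, leaving 160.
Highest yield per m³ first: Low Meadow 14 > Riverbend 11 > Clay Flats 6 > Hill Ranch 5 > Mesa Fields 4 > Orchard Row 2.
Low Meadow: +60 to 60 (cap) ; 100 left.
Riverbend: +75 to 80 (cap) ; 25 left.
Clay Flats: +25 (room for 90) → 30. Pool exhausted.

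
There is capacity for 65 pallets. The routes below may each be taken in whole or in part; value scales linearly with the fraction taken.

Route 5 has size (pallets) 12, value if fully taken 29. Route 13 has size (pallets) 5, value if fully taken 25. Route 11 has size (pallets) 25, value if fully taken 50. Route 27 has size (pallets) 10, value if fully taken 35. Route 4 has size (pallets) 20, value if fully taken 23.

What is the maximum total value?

153.95

Sort by value density: Route 13 25/5≈5, Route 27 35/10≈3.5, Route 5 29/12≈2.42, Route 11 50/25≈2, Route 4 23/20≈1.15.
Take all of Route 13 (5 pallets, value 25) → 60 pallets left.
Route 27: take in full, 10 pallets for value 35 → 50 left.
Route 5: take in full, 12 pallets for value 29 → 38 left.
Take all of Route 11 (25 pallets, value 50) → 13 pallets left.
13 pallets left: a 13/20 share of Route 4 gives 23×13/20 = 14.95.
Total value = 153.95.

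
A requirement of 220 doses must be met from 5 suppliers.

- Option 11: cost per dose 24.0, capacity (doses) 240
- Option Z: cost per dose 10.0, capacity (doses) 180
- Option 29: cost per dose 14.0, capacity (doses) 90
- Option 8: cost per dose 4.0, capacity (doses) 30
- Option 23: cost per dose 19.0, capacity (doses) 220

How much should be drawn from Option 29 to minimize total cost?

10

Cheapest first:
Take 30 from Option 8 at 4.0 → need 190 more.
Take 180 from Option Z at 10.0 → need 10 more.
Option 29 at 14.0: take 10 of its 90 → requirement met.
Option 23, Option 11: unused.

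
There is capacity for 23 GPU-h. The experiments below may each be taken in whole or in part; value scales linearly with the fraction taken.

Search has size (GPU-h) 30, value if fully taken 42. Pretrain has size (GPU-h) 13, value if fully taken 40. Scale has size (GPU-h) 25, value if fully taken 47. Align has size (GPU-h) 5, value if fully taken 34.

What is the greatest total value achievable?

Sort by value density: Align 34/5≈6.8, Pretrain 40/13≈3.08, Scale 47/25≈1.88, Search 42/30≈1.4.
Take all of Align (5 GPU-h, value 34) → 18 GPU-h left.
Pretrain: take in full, 13 GPU-h for value 40 → 5 left.
Only 5 GPU-h remain; take 5/25 of Scale for value 47×5/25 = 9.4.
Total value = 83.4.

83.4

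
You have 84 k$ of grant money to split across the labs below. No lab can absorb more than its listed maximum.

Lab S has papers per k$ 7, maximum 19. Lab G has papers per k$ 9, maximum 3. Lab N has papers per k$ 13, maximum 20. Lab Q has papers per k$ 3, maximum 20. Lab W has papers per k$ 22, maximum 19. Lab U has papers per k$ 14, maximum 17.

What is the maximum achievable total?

Rank by papers per k$: Lab W 22 > Lab U 14 > Lab N 13 > Lab G 9 > Lab S 7 > Lab Q 3.
Give Lab W 19 to hit its cap of 19 ; 65 left.
Lab U takes 17 to reach its cap of 17 ; 48 left.
Lab N: +20 to 20 (cap) ; 28 left.
Lab G takes 3 to reach its cap of 3 ; 25 left.
Lab S: +19 to 19 (cap) ; 6 left.
Lab Q has room for 20 but only 6 remain, so it gets 6.
Total = 7×19 + 9×3 + 13×20 + 3×6 + 22×19 + 14×17 = 1094.

1094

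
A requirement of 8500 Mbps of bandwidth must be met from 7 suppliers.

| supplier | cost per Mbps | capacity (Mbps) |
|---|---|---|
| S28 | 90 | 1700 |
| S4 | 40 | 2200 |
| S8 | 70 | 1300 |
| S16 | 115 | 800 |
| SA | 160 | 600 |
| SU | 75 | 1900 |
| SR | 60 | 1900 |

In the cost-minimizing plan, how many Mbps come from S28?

Fill from the cheapest supplier first.
S4 (40): use full 2200 → 6300 Mbps to go.
SR (60): use full 1900 → 4400 Mbps to go.
S8 (70): use full 1300 → 3100 Mbps to go.
Take 1900 from SU at 75 → need 1200 more.
S28 at 90: take 1200 of its 1700 → requirement met.
S16, SA: unused.

1200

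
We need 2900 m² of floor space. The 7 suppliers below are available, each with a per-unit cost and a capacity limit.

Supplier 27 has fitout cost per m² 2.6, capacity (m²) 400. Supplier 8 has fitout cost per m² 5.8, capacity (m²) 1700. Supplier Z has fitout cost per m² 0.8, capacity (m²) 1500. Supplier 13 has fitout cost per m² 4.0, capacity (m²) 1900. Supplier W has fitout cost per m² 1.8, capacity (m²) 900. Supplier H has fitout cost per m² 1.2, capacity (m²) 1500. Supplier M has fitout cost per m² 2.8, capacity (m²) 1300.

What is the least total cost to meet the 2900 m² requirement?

Fill from the cheapest supplier first.
Supplier Z at 0.8: take all 1500 m² ; 1400 still needed.
Supplier H (1.2): take the remaining 1400 ; done.
Supplier W, Supplier 27, Supplier M, Supplier 13, Supplier 8: unused.
Cost = 1500×0.8 + 1400×1.2 = 2880.

2880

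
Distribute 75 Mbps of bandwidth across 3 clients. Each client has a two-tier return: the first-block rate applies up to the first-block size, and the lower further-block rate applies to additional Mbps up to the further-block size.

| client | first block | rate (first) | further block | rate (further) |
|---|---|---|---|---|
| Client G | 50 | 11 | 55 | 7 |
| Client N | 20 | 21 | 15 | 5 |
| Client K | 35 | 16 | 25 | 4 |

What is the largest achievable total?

1200

Treat each block as its own option and order by rate: Client N/first 21 > Client K/first 16 > Client G/first 11 > Client G/second 7 > Client N/second 5 > Client K/second 4.
Fill Client N first block (20 at 21) → 55 left.
Fill Client K first block (35 at 16) → 20 left.
Client G first at 11: only 20 left, fill 20.
Total = 21×20 + 16×35 + 11×20 = 1200.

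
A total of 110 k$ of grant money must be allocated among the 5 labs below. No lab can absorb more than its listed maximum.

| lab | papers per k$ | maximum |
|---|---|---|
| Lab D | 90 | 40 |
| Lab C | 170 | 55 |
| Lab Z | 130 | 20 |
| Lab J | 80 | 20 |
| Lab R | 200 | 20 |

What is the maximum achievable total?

Order the labs by papers per k$: Lab R 200 > Lab C 170 > Lab Z 130 > Lab D 90 > Lab J 80.
Lab R takes 20 to reach its cap of 20 → 90 left.
Give Lab C 55 to hit its cap of 55 → 35 left.
Lab Z: +20 to 20 (cap) → 15 left.
Only 15 left; Lab D takes them to reach 15.
Total = 90×15 + 170×55 + 130×20 + 200×20 = 17300.

17300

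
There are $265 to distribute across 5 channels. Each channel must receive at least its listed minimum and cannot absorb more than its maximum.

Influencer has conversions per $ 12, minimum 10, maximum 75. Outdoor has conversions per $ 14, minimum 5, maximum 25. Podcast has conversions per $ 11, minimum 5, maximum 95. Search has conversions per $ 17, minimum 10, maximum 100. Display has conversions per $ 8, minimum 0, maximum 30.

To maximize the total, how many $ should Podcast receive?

Meeting every minimum uses 10+5+5+10+0 = 30 $, leaving 235.
Order the channels by conversions per $: Search 17 > Outdoor 14 > Influencer 12 > Podcast 11 > Display 8.
Search takes 90 more to reach its cap of 100 → 145 left.
Outdoor: +20 to 25 (cap) → 125 left.
Influencer takes 65 more to reach its cap of 75 → 60 left.
Podcast has room for 90 more but only 60 remain, so it gets 65.

65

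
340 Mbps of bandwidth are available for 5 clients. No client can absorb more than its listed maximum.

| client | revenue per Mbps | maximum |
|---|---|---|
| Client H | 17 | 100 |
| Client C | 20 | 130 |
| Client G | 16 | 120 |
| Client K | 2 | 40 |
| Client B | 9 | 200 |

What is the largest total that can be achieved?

6060

Order the clients by revenue per Mbps: Client C 20 > Client H 17 > Client G 16 > Client B 9 > Client K 2.
Client C: +130 to 130 (cap) → 210 left.
Client H: +100 to 100 (cap) → 110 left.
Client G: +110 (room for 120) → 110. Pool exhausted.
Total = 17×100 + 20×130 + 16×110 = 6060.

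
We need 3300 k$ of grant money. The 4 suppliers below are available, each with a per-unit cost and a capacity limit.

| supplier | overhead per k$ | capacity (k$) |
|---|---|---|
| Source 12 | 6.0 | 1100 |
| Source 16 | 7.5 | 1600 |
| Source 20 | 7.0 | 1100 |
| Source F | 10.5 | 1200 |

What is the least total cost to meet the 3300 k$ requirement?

Fill from the cheapest supplier first.
Take 1100 from Source 12 at 6.0 ; need 2200 more.
Take 1100 from Source 20 at 7.0 ; need 1100 more.
Take 1100 from Source 16 at 7.5 to finish.
Source F: unused.
Cost = 1100×6.0 + 1100×7.0 + 1100×7.5 = 22550.

22550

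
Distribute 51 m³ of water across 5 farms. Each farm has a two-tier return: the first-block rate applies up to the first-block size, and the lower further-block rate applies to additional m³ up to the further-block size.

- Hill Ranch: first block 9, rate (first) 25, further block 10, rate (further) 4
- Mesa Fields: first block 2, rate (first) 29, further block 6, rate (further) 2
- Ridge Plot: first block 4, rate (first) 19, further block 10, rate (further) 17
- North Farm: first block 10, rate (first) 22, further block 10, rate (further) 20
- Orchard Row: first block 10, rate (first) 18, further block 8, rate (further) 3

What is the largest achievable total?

1061

Rank every tier by rate: Mesa Fields/first 29 > Hill Ranch/first 25 > North Farm/first 22 > North Farm/second 20 > Ridge Plot/first 19 > Orchard Row/first 18 > Ridge Plot/second 17 > Hill Ranch/second 4 > Orchard Row/second 3 > Mesa Fields/second 2.
Mesa Fields/first (29): +2 → 49 left.
Hill Ranch/first (25): +9 → 40 left.
North Farm/first (22): +10 → 30 left.
North Farm/second (20): +10 → 20 left.
Ridge Plot/first (19): +4 → 16 left.
Orchard Row first at 18: fill all 10 → 6 left.
6 remain; put them into Ridge Plot second at 17.
Total = 29×2 + 25×9 + 22×10 + 20×10 + 19×4 + 18×10 + 17×6 = 1061.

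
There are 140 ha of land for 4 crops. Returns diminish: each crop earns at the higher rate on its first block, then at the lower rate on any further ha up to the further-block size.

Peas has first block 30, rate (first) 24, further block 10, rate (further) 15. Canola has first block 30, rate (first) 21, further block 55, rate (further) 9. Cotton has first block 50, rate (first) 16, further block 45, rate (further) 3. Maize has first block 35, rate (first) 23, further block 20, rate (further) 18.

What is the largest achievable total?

Order all 8 blocks by rate: Peas/tier1 24 > Maize/tier1 23 > Canola/tier1 21 > Maize/tier2 18 > Cotton/tier1 16 > Peas/tier2 15 > Canola/tier2 9 > Cotton/tier2 3.
Peas/tier1 (24): +30 ; 110 left.
Maize/tier1 (23): +35 ; 75 left.
Canola tier1 at 21: fill all 30 ; 45 left.
Fill Maize tier2 block (20 at 18) ; 25 left.
Cotton tier1 at 16: only 25 left, fill 25.
Total = 24×30 + 23×35 + 21×30 + 18×20 + 16×25 = 2915.

2915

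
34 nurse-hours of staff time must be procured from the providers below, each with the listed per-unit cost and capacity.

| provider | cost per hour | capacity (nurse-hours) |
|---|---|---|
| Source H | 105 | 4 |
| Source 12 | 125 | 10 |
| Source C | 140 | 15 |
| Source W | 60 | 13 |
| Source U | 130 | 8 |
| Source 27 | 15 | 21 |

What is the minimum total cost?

1095

Fill from the cheapest provider first.
Source 27 at 15: take all 21 nurse-hours → 13 still needed.
Source W (60): use full 13 → 0 nurse-hours to go.
Source H, Source 12, Source U, Source C: unused.
Cost = 21×15 + 13×60 = 1095.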